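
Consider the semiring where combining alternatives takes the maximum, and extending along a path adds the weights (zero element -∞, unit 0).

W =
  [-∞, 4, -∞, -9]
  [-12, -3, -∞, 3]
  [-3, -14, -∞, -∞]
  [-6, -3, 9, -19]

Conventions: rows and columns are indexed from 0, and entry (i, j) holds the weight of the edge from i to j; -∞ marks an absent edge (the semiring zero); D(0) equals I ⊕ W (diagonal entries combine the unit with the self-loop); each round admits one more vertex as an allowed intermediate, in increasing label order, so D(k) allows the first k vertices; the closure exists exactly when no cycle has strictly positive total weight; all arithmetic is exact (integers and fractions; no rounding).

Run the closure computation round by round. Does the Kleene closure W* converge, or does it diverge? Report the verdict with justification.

D(0):
  [0, 4, -∞, -9]
  [-12, 0, -∞, 3]
  [-3, -14, 0, -∞]
  [-6, -3, 9, 0]
D(1):
  [0, 4, -∞, -9]
  [-12, 0, -∞, 3]
  [-3, 1, 0, -12]
  [-6, -2, 9, 0]
Detection: at round 2, diagonal entry (3, 3) turns strictly positive.
Key observation: the cycle 3->0->1->3 has total weight (-6) + 4 + 3, which is strictly positive.
Answer: DIVERGES — positive cycle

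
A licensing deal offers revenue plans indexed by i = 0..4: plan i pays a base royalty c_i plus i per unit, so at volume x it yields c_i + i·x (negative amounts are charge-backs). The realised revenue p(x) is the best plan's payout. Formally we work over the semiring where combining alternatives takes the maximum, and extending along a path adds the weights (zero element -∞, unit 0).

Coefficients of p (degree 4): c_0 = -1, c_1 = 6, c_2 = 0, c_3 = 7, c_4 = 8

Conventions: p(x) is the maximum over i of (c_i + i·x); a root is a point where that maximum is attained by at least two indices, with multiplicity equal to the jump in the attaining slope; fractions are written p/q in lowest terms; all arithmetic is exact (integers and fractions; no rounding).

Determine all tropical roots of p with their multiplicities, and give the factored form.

hull edge (i=0, c=-1) to (i=1, c=6): slope 7, span 1
hull edge (i=1, c=6) to (i=4, c=8): slope 2/3, span 3
Factored form: p(x) = 8 ⊗ (x ⊕ (-7)) ⊗ (x ⊕ (-2/3)) ⊗ (x ⊕ (-2/3)) ⊗ (x ⊕ (-2/3))
Answer: roots = -7 (mult 1), -2/3 (mult 3)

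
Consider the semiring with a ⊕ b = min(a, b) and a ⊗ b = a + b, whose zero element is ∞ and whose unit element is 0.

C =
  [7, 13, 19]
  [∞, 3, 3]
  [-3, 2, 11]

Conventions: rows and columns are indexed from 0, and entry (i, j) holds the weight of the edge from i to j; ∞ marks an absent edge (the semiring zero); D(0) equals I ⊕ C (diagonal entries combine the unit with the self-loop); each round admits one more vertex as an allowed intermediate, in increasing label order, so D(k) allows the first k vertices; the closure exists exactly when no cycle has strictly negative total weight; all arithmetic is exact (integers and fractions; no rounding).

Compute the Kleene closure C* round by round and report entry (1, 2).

D(0):
  [0, 13, 19]
  [∞, 0, 3]
  [-3, 2, 0]
D(1):
  [0, 13, 19]
  [∞, 0, 3]
  [-3, 2, 0]
D(2):
  [0, 13, 16]
  [∞, 0, 3]
  [-3, 2, 0]
D(3):
  [0, 13, 16]
  [0, 0, 3]
  [-3, 2, 0]
Answer: C*[1][2] = 3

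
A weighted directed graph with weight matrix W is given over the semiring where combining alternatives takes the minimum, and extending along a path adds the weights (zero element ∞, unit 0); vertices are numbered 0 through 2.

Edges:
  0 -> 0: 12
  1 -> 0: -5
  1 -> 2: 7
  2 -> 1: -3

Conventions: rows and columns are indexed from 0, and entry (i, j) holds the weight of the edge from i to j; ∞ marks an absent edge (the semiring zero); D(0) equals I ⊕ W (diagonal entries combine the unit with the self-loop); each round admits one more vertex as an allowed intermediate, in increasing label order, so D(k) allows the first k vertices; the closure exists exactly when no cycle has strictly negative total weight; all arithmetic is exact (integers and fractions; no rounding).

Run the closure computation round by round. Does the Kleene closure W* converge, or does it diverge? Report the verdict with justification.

D(0):
  [0, ∞, ∞]
  [-5, 0, 7]
  [∞, -3, 0]
D(1):
  [0, ∞, ∞]
  [-5, 0, 7]
  [∞, -3, 0]
D(2):
  [0, ∞, ∞]
  [-5, 0, 7]
  [-8, -3, 0]
D(3):
  [0, ∞, ∞]
  [-5, 0, 7]
  [-8, -3, 0]
Key observation: every diagonal entry stays at the unit through all rounds, so no improving cycle exists.
Answer: CONVERGES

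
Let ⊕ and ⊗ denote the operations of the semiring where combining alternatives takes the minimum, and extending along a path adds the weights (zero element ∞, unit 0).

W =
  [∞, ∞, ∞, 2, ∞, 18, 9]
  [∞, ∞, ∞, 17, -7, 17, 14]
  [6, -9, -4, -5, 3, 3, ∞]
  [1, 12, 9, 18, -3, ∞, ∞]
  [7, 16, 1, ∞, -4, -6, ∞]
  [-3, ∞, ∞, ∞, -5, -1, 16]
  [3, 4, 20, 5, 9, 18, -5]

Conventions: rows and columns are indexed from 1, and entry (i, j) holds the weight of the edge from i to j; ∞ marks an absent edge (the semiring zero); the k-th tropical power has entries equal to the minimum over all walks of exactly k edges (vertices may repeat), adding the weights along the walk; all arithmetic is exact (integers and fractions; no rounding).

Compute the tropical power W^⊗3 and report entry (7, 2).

W^⊗2:
  [3, 13, 11, 14, -1, 17, 4]
  [0, 9, -6, 19, -11, -13, 9]
  [-4, -13, -8, -9, -16, -3, 5]
  [4, 0, -2, 3, -7, -9, 10]
  [-9, -8, -3, -4, -11, -10, 10]
  [-4, 11, -4, -1, -9, -11, 6]
  [-2, -1, 10, 0, -3, 3, -10]
W^⊗3:
  [6, 2, 0, 5, -5, -7, -1]
  [-16, -15, -10, -11, -18, -17, 3]
  [-9, -17, -15, -13, -20, -22, 0]
  [-12, -11, -6, -7, -14, -13, 5]
  [-13, -12, -10, -8, -15, -17, 0]
  [-14, -13, -8, -9, -16, -15, 1]
  [-7, -6, -2, -5, -8, -9, -15]
Key observation: the optimum is the walk 7->7->7->2, with weight (-5) + (-5) + 4 = -6.
Optimal value attained by: walk 7->7->7->2.
Answer: (W^⊗3)[7][2] = -6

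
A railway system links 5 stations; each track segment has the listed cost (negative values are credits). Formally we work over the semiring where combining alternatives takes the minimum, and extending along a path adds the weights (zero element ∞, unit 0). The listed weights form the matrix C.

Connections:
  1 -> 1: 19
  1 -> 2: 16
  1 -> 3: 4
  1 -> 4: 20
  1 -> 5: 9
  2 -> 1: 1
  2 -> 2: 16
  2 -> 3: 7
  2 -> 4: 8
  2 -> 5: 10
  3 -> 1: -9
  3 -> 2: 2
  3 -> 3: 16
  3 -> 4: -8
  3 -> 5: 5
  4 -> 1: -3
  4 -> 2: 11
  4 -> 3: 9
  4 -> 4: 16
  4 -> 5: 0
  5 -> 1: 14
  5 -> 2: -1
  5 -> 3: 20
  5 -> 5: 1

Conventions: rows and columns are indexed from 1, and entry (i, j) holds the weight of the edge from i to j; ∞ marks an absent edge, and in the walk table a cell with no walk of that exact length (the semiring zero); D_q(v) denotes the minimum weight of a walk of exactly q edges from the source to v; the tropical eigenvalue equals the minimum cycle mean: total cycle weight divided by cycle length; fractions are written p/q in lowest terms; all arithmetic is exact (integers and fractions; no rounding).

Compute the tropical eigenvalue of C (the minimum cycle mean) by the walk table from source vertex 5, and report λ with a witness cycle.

q=0: [∞, ∞, ∞, ∞, 0]
q=1: [14, -1, 20, ∞, 1]
q=2: [0, 0, 6, 7, 2]
q=3: [-3, 1, 4, -2, 3]
q=4: [-5, 2, 1, -4, -2]
q=5: [-8, -3, -1, -7, -4]
Optimal cycle mean attained by: cycle 1->3->1, total 4 + (-9), length 2.
Answer: λ = -5/2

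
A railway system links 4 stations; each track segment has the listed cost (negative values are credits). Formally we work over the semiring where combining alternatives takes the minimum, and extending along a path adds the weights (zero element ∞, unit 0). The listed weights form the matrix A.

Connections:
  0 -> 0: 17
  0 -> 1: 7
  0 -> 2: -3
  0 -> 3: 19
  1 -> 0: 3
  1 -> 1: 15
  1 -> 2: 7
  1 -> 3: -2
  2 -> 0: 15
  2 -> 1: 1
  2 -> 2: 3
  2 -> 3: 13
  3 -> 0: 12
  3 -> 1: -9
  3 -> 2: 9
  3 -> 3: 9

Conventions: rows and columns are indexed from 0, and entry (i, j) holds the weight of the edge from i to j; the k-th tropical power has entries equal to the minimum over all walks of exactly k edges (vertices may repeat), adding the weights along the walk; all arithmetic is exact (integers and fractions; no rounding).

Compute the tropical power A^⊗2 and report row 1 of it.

A^⊗2:
  [10, -2, 0, 5]
  [10, -11, 0, 7]
  [4, 4, 6, -1]
  [-6, 0, -2, -11]
Answer: row 1 of A^⊗2 = [10, -11, 0, 7]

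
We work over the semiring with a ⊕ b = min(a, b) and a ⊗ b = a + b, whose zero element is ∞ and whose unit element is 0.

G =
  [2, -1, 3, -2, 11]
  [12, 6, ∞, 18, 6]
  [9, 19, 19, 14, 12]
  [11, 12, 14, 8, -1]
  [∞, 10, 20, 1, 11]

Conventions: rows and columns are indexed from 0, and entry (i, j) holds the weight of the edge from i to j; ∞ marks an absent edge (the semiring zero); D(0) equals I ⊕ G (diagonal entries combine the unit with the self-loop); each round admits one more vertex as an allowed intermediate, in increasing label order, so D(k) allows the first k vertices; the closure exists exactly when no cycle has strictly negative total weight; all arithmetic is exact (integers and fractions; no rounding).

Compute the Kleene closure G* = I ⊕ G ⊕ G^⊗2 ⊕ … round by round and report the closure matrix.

D(0):
  [0, -1, 3, -2, 11]
  [12, 0, ∞, 18, 6]
  [9, 19, 0, 14, 12]
  [11, 12, 14, 0, -1]
  [∞, 10, 20, 1, 0]
D(1):
  [0, -1, 3, -2, 11]
  [12, 0, 15, 10, 6]
  [9, 8, 0, 7, 12]
  [11, 10, 14, 0, -1]
  [∞, 10, 20, 1, 0]
D(2):
  [0, -1, 3, -2, 5]
  [12, 0, 15, 10, 6]
  [9, 8, 0, 7, 12]
  [11, 10, 14, 0, -1]
  [22, 10, 20, 1, 0]
D(3):
  [0, -1, 3, -2, 5]
  [12, 0, 15, 10, 6]
  [9, 8, 0, 7, 12]
  [11, 10, 14, 0, -1]
  [22, 10, 20, 1, 0]
D(4):
  [0, -1, 3, -2, -3]
  [12, 0, 15, 10, 6]
  [9, 8, 0, 7, 6]
  [11, 10, 14, 0, -1]
  [12, 10, 15, 1, 0]
D(5):
  [0, -1, 3, -2, -3]
  [12, 0, 15, 7, 6]
  [9, 8, 0, 7, 6]
  [11, 9, 14, 0, -1]
  [12, 10, 15, 1, 0]
Answer: G* = [[0, -1, 3, -2, -3], [12, 0, 15, 7, 6], [9, 8, 0, 7, 6], [11, 9, 14, 0, -1], [12, 10, 15, 1, 0]]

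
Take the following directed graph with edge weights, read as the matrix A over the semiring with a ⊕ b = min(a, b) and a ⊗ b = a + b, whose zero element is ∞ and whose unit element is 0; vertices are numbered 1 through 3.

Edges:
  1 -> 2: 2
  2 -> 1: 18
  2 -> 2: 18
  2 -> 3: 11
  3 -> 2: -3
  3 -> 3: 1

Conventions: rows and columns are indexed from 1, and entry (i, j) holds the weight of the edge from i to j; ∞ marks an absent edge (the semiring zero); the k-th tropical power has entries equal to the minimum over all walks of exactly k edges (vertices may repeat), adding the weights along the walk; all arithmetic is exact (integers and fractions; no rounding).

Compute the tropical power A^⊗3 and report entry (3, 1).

A^⊗2:
  [20, 20, 13]
  [36, 8, 12]
  [15, -2, 2]
A^⊗3:
  [38, 10, 14]
  [26, 9, 13]
  [16, -1, 3]
Key observation: the optimum is the walk 3->3->2->1, with weight 1 + (-3) + 18 = 16.
Optimal value attained by: walk 3->3->2->1.
Answer: (A^⊗3)[3][1] = 16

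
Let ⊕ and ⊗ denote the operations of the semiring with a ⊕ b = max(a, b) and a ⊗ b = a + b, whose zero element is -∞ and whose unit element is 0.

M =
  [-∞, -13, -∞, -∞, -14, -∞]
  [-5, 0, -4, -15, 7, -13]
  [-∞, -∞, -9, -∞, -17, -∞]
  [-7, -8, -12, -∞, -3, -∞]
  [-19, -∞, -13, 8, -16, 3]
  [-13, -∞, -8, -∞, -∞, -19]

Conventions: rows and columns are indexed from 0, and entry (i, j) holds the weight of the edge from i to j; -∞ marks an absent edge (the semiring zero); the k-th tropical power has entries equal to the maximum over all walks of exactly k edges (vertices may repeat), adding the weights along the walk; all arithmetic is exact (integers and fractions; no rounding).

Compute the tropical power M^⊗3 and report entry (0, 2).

M^⊗2:
  [-18, -13, -17, -6, -6, -11]
  [-5, 0, -4, 15, 7, 10]
  [-36, -∞, -18, -9, -26, -14]
  [-13, -8, -12, 5, -1, 0]
  [1, 0, -4, -8, 5, -13]
  [-32, -26, -17, -∞, -25, -38]
M^⊗3:
  [-13, -13, -17, 2, -6, -3]
  [8, 7, 3, 15, 12, 10]
  [-16, -17, -21, -18, -12, -23]
  [-2, -3, -7, 7, 2, 2]
  [-5, 0, -4, 13, 7, 8]
  [-31, -26, -26, -17, -19, -22]
Key observation: the optimum is the walk 0->1->1->2, with weight (-13) + 0 + (-4) = -17.
Optimal value attained by: walk 0->1->1->2.
Answer: (M^⊗3)[0][2] = -17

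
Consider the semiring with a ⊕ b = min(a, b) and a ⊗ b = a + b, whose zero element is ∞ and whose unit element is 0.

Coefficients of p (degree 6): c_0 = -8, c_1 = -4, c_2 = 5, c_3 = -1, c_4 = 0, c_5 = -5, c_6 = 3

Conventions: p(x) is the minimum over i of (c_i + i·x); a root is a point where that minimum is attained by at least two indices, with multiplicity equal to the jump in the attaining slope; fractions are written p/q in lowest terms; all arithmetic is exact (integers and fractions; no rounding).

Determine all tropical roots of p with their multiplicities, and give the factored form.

hull edge (i=0, c=-8) to (i=5, c=-5): slope 3/5, span 5
hull edge (i=5, c=-5) to (i=6, c=3): slope 8, span 1
Factored form: p(x) = 3 ⊗ (x ⊕ (-8)) ⊗ (x ⊕ (-3/5)) ⊗ (x ⊕ (-3/5)) ⊗ (x ⊕ (-3/5)) ⊗ (x ⊕ (-3/5)) ⊗ (x ⊕ (-3/5))
Answer: roots = -8 (mult 1), -3/5 (mult 5)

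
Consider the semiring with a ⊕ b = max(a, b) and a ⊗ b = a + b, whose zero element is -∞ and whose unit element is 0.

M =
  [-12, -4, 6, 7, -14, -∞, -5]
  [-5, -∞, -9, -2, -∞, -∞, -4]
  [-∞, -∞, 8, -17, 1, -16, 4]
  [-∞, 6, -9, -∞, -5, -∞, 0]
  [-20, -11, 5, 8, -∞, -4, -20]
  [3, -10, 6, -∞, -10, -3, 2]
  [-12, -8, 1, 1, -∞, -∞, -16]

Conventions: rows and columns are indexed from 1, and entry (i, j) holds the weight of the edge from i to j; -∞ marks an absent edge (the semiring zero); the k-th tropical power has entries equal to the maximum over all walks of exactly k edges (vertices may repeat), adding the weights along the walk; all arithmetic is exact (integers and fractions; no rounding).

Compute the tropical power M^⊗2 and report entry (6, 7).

M^⊗2:
  [-9, 13, 14, -4, 7, -10, 10]
  [-16, 4, 1, 2, -7, -25, -2]
  [-8, -4, 16, 9, 9, -3, 12]
  [1, -8, 1, 4, -8, -9, 2]
  [-1, 14, 13, -12, 6, -7, 9]
  [0, -1, 14, 10, 7, -6, 10]
  [-13, 7, 9, -5, 2, -15, 5]
Key observation: the optimum is the walk 6->3->7, with weight 6 + 4 = 10.
Optimal value attained by: walk 6->3->7.
Answer: (M^⊗2)[6][7] = 10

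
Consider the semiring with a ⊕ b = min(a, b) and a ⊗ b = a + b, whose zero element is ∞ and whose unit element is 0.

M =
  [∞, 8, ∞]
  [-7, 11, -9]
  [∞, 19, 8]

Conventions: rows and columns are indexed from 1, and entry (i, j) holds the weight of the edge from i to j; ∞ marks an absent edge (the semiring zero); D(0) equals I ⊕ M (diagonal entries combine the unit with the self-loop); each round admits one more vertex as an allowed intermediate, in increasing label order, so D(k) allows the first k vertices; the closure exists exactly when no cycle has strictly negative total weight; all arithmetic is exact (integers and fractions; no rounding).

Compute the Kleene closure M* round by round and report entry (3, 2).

D(0):
  [0, 8, ∞]
  [-7, 0, -9]
  [∞, 19, 0]
D(1):
  [0, 8, ∞]
  [-7, 0, -9]
  [∞, 19, 0]
D(2):
  [0, 8, -1]
  [-7, 0, -9]
  [12, 19, 0]
D(3):
  [0, 8, -1]
  [-7, 0, -9]
  [12, 19, 0]
Answer: M*[3][2] = 19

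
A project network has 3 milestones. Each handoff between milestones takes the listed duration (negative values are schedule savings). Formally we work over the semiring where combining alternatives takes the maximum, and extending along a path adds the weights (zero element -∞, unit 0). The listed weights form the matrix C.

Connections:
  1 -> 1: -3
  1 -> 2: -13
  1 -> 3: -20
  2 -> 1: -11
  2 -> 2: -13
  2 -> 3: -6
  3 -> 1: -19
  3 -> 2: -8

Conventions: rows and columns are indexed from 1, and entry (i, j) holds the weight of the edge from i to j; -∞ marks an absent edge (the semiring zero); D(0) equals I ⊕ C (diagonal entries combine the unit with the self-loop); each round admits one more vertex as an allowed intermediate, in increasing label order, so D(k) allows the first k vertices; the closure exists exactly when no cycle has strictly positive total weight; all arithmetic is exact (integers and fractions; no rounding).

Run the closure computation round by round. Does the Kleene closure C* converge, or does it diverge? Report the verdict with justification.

D(0):
  [0, -13, -20]
  [-11, 0, -6]
  [-19, -8, 0]
D(1):
  [0, -13, -20]
  [-11, 0, -6]
  [-19, -8, 0]
D(2):
  [0, -13, -19]
  [-11, 0, -6]
  [-19, -8, 0]
D(3):
  [0, -13, -19]
  [-11, 0, -6]
  [-19, -8, 0]
Key observation: every diagonal entry stays at the unit through all rounds, so no improving cycle exists.
Answer: CONVERGES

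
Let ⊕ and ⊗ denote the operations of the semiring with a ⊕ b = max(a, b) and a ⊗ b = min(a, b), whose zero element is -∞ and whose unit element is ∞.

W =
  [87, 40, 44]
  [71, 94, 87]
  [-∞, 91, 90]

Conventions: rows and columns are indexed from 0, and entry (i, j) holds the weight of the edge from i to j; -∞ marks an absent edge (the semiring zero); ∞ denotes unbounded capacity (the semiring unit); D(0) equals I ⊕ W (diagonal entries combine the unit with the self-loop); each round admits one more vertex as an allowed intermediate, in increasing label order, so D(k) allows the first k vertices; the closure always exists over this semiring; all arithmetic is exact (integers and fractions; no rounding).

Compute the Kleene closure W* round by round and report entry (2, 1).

D(0):
  [∞, 40, 44]
  [71, ∞, 87]
  [-∞, 91, ∞]
D(1):
  [∞, 40, 44]
  [71, ∞, 87]
  [-∞, 91, ∞]
D(2):
  [∞, 40, 44]
  [71, ∞, 87]
  [71, 91, ∞]
D(3):
  [∞, 44, 44]
  [71, ∞, 87]
  [71, 91, ∞]
Answer: W*[2][1] = 91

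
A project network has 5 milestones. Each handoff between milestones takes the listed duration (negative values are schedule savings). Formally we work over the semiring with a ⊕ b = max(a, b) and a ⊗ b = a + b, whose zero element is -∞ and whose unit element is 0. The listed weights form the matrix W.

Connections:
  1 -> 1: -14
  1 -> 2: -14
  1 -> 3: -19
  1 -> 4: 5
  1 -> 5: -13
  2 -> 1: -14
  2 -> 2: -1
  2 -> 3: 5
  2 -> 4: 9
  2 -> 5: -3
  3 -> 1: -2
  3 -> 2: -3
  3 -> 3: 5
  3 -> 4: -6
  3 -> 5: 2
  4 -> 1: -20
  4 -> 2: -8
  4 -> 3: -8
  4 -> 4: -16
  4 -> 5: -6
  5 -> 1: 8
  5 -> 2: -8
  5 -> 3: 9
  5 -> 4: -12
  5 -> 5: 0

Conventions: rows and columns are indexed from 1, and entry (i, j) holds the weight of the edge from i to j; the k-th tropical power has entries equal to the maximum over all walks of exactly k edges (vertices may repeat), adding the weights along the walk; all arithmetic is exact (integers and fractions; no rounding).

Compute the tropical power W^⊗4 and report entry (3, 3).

W^⊗2:
  [-5, -3, -3, -5, -1]
  [5, 2, 10, 8, 7]
  [10, 2, 11, 6, 7]
  [2, -9, 3, 1, -6]
  [8, 6, 14, 13, 11]
W^⊗3:
  [7, -4, 8, 6, -1]
  [15, 7, 16, 11, 12]
  [15, 8, 16, 15, 13]
  [2, 0, 8, 7, 5]
  [19, 11, 20, 15, 16]
W^⊗4:
  [7, 5, 13, 12, 10]
  [20, 13, 21, 20, 18]
  [21, 13, 22, 20, 18]
  [13, 5, 14, 9, 10]
  [24, 17, 25, 24, 22]
Key observation: the optimum is the walk 3->5->3->5->3, with weight 2 + 9 + 2 + 9 = 22.
Optimal value attained by: walk 3->5->3->5->3.
Answer: (W^⊗4)[3][3] = 22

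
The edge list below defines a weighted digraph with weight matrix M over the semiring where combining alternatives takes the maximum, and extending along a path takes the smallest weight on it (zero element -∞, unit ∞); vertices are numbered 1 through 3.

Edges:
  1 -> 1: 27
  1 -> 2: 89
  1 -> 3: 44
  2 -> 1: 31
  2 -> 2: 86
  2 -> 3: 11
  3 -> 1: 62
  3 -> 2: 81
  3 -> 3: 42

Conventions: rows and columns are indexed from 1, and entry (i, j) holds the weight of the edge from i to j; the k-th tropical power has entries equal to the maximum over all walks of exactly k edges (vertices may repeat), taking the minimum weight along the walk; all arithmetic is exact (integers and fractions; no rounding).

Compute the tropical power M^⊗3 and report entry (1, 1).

M^⊗2:
  [44, 86, 42]
  [31, 86, 31]
  [42, 81, 44]
M^⊗3:
  [42, 86, 44]
  [31, 86, 31]
  [44, 81, 42]
Key observation: the optimum is the walk 1->3->3->1, with weight 44 min 42 min 62 = 42.
Optimal value attained by: walk 1->3->3->1.
Answer: (M^⊗3)[1][1] = 42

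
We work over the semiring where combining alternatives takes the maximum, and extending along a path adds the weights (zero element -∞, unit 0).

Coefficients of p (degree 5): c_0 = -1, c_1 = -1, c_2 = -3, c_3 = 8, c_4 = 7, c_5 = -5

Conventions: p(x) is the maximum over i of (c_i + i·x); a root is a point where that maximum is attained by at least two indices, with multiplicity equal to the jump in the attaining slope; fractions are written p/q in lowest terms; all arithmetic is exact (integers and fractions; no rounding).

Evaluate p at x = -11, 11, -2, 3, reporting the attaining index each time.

p(-11) = max(-1+0·(-11)=-1, -1+1·(-11)=-12, -3+2·(-11)=-25, 8+3·(-11)=-25, 7+4·(-11)=-37, -5+5·(-11)=-60) = -1 (attained by i=0)
p(11) = max(-1+0·11=-1, -1+1·11=10, -3+2·11=19, 8+3·11=41, 7+4·11=51, -5+5·11=50) = 51 (attained by i=4)
p(-2) = max(-1+0·(-2)=-1, -1+1·(-2)=-3, -3+2·(-2)=-7, 8+3·(-2)=2, 7+4·(-2)=-1, -5+5·(-2)=-15) = 2 (attained by i=3)
p(3) = max(-1+0·3=-1, -1+1·3=2, -3+2·3=3, 8+3·3=17, 7+4·3=19, -5+5·3=10) = 19 (attained by i=4)
Answer: p(-11) = -1; p(11) = 51; p(-2) = 2; p(3) = 19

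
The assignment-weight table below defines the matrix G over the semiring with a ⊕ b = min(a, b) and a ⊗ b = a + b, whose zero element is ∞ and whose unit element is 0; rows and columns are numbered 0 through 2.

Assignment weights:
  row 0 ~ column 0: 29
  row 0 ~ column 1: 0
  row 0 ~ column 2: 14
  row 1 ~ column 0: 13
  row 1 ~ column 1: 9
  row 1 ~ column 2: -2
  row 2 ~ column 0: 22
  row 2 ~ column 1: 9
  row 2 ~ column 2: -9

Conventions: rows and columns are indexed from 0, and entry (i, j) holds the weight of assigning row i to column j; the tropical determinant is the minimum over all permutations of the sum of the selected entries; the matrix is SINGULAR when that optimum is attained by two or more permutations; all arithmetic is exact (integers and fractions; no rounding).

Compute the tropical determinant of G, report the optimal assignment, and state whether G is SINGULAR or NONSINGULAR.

σ = (0, 1, 2): 29 + 9 + (-9) = 29
σ = (0, 2, 1): 29 + (-2) + 9 = 36
σ = (1, 0, 2): 0 + 13 + (-9) = 4
σ = (1, 2, 0): 0 + (-2) + 22 = 20
σ = (2, 0, 1): 14 + 13 + 9 = 36
σ = (2, 1, 0): 14 + 9 + 22 = 45
Optimal value attained by: σ = (1, 0, 2).
Answer: det⊕(G) = 4; verdict: NONSINGULAR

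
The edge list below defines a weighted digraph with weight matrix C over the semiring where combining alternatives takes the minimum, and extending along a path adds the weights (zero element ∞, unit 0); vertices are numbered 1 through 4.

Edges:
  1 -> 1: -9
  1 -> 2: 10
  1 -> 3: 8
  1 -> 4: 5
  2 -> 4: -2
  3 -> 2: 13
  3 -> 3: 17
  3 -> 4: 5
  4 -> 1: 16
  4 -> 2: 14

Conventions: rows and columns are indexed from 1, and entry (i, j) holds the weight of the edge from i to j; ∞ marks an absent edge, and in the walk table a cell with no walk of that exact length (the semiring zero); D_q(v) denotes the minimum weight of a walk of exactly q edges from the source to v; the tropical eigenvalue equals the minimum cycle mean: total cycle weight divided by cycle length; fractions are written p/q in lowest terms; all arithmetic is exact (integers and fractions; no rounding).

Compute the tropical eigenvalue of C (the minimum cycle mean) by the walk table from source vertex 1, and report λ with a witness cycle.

q=0: [0, ∞, ∞, ∞]
q=1: [-9, 10, 8, 5]
q=2: [-18, 1, -1, -4]
q=3: [-27, -8, -10, -13]
q=4: [-36, -17, -19, -22]
Optimal cycle mean attained by: cycle 1->1, total (-9), length 1.
Answer: λ = -9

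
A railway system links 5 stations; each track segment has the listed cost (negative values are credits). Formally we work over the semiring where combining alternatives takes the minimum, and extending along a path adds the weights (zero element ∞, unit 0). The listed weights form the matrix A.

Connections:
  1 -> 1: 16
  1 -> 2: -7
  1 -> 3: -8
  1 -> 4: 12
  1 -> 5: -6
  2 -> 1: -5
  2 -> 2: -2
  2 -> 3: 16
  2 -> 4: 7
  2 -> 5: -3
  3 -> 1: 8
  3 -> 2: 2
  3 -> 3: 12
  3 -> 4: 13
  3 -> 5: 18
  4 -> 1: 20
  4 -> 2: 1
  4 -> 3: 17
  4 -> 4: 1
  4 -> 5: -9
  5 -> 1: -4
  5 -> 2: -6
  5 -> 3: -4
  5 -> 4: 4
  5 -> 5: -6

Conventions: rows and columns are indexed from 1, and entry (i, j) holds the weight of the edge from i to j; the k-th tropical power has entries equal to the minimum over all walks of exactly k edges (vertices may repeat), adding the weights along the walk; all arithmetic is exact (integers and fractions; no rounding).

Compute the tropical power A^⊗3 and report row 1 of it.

A^⊗2:
  [-12, -12, -10, -2, -12]
  [-7, -12, -13, 1, -11]
  [-3, 0, 0, 9, -1]
  [-13, -15, -13, -5, -15]
  [-11, -12, -12, -2, -12]
A^⊗3:
  [-17, -19, -20, -8, -18]
  [-17, -17, -15, -7, -17]
  [-5, -10, -11, 3, -9]
  [-20, -21, -21, -11, -21]
  [-17, -18, -19, -8, -18]
Answer: row 1 of A^⊗3 = [-17, -19, -20, -8, -18]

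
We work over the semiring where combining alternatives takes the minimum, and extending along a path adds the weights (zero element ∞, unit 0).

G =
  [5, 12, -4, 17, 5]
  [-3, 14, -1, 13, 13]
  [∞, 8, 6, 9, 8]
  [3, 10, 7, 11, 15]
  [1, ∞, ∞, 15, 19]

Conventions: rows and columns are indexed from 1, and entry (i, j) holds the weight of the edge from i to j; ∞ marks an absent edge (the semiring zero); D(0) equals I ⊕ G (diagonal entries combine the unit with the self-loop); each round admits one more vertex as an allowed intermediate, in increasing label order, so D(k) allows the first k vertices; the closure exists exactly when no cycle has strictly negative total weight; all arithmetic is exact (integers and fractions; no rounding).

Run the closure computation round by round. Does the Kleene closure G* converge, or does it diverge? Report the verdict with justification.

D(0):
  [0, 12, -4, 17, 5]
  [-3, 0, -1, 13, 13]
  [∞, 8, 0, 9, 8]
  [3, 10, 7, 0, 15]
  [1, ∞, ∞, 15, 0]
D(1):
  [0, 12, -4, 17, 5]
  [-3, 0, -7, 13, 2]
  [∞, 8, 0, 9, 8]
  [3, 10, -1, 0, 8]
  [1, 13, -3, 15, 0]
D(2):
  [0, 12, -4, 17, 5]
  [-3, 0, -7, 13, 2]
  [5, 8, 0, 9, 8]
  [3, 10, -1, 0, 8]
  [1, 13, -3, 15, 0]
D(3):
  [0, 4, -4, 5, 4]
  [-3, 0, -7, 2, 1]
  [5, 8, 0, 9, 8]
  [3, 7, -1, 0, 7]
  [1, 5, -3, 6, 0]
D(4):
  [0, 4, -4, 5, 4]
  [-3, 0, -7, 2, 1]
  [5, 8, 0, 9, 8]
  [3, 7, -1, 0, 7]
  [1, 5, -3, 6, 0]
D(5):
  [0, 4, -4, 5, 4]
  [-3, 0, -7, 2, 1]
  [5, 8, 0, 9, 8]
  [3, 7, -1, 0, 7]
  [1, 5, -3, 6, 0]
Key observation: every diagonal entry stays at the unit through all rounds, so no improving cycle exists.
Answer: CONVERGES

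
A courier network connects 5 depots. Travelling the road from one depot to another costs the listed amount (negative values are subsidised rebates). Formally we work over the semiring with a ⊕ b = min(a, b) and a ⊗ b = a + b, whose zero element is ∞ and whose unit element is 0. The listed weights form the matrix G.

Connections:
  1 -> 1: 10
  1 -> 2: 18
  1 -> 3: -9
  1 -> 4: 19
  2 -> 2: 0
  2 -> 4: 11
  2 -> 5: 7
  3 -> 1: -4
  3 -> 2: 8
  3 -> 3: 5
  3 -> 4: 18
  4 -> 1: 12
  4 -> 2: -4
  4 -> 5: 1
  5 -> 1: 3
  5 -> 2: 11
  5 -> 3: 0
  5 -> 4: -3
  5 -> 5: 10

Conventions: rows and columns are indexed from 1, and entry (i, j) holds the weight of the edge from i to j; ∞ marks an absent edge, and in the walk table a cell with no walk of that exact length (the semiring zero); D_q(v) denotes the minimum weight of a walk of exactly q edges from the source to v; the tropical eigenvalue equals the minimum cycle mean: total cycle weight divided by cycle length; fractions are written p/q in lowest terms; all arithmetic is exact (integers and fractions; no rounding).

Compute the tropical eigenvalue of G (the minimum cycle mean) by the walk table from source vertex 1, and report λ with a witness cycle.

q=0: [0, ∞, ∞, ∞, ∞]
q=1: [10, 18, -9, 19, ∞]
q=2: [-13, -1, -4, 9, 20]
q=3: [-8, -1, -22, 6, 6]
q=4: [-26, -14, -17, -4, 6]
q=5: [-21, -14, -35, -7, -7]
Optimal cycle mean attained by: cycle 1->3->1, total (-9) + (-4), length 2.
Answer: λ = -13/2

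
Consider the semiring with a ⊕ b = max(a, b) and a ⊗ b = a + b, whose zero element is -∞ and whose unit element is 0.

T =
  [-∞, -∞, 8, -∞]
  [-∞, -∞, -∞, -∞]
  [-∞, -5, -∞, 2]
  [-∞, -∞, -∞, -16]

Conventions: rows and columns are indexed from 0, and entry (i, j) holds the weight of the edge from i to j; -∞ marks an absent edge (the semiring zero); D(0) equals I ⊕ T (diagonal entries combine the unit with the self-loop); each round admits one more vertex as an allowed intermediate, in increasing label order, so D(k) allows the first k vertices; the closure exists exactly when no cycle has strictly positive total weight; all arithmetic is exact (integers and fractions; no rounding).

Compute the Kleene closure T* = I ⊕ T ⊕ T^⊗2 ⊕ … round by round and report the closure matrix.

D(0):
  [0, -∞, 8, -∞]
  [-∞, 0, -∞, -∞]
  [-∞, -5, 0, 2]
  [-∞, -∞, -∞, 0]
D(1):
  [0, -∞, 8, -∞]
  [-∞, 0, -∞, -∞]
  [-∞, -5, 0, 2]
  [-∞, -∞, -∞, 0]
D(2):
  [0, -∞, 8, -∞]
  [-∞, 0, -∞, -∞]
  [-∞, -5, 0, 2]
  [-∞, -∞, -∞, 0]
D(3):
  [0, 3, 8, 10]
  [-∞, 0, -∞, -∞]
  [-∞, -5, 0, 2]
  [-∞, -∞, -∞, 0]
D(4):
  [0, 3, 8, 10]
  [-∞, 0, -∞, -∞]
  [-∞, -5, 0, 2]
  [-∞, -∞, -∞, 0]
Answer: T* = [[0, 3, 8, 10], [-∞, 0, -∞, -∞], [-∞, -5, 0, 2], [-∞, -∞, -∞, 0]]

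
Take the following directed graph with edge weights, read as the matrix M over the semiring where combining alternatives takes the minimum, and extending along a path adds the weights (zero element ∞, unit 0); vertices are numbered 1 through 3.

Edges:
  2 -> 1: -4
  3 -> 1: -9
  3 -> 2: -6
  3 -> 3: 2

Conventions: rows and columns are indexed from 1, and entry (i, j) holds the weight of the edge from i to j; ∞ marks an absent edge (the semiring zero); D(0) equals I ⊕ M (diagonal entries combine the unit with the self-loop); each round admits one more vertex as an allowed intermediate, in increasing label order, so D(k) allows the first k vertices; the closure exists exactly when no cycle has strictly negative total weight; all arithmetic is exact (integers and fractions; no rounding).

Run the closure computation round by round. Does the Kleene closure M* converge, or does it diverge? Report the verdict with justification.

D(0):
  [0, ∞, ∞]
  [-4, 0, ∞]
  [-9, -6, 0]
D(1):
  [0, ∞, ∞]
  [-4, 0, ∞]
  [-9, -6, 0]
D(2):
  [0, ∞, ∞]
  [-4, 0, ∞]
  [-10, -6, 0]
D(3):
  [0, ∞, ∞]
  [-4, 0, ∞]
  [-10, -6, 0]
Key observation: every diagonal entry stays at the unit through all rounds, so no improving cycle exists.
Answer: CONVERGES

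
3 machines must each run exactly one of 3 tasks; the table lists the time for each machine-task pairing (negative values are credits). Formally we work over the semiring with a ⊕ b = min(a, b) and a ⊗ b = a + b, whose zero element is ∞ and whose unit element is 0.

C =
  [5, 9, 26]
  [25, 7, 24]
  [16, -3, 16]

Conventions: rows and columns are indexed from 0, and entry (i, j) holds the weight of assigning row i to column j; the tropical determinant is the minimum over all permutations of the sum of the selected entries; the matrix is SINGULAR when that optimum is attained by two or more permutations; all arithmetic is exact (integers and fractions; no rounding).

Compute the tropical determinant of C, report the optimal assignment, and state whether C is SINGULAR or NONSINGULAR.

σ = (0, 1, 2): 5 + 7 + 16 = 28
σ = (0, 2, 1): 5 + 24 + (-3) = 26
σ = (1, 0, 2): 9 + 25 + 16 = 50
σ = (1, 2, 0): 9 + 24 + 16 = 49
σ = (2, 0, 1): 26 + 25 + (-3) = 48
σ = (2, 1, 0): 26 + 7 + 16 = 49
Optimal value attained by: σ = (0, 2, 1).
Answer: det⊕(C) = 26; verdict: NONSINGULAR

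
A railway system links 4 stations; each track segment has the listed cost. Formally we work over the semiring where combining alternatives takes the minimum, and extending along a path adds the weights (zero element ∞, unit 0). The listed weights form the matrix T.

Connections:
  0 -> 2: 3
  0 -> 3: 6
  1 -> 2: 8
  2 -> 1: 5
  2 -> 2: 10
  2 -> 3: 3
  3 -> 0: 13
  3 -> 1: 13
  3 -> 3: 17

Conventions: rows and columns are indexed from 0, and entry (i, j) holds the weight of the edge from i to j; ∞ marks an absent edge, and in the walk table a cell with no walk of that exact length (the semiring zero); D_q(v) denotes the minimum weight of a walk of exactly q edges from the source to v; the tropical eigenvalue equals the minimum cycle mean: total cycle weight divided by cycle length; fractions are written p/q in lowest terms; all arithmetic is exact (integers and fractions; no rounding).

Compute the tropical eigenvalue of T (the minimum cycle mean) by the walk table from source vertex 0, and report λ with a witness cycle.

q=0: [0, ∞, ∞, ∞]
q=1: [∞, ∞, 3, 6]
q=2: [19, 8, 13, 6]
q=3: [19, 18, 16, 16]
q=4: [29, 21, 22, 19]
Optimal cycle mean attained by: cycle 0->2->3->0, total 3 + 3 + 13, length 3.
Answer: λ = 19/3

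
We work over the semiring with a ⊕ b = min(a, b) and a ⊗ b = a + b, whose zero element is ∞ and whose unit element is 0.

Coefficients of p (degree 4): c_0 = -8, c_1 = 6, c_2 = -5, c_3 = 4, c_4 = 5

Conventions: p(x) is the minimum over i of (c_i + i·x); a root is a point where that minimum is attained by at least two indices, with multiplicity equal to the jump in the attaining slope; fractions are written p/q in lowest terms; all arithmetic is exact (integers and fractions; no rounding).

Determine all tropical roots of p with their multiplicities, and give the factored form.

hull edge (i=0, c=-8) to (i=2, c=-5): slope 3/2, span 2
hull edge (i=2, c=-5) to (i=4, c=5): slope 5, span 2
Factored form: p(x) = 5 ⊗ (x ⊕ (-5)) ⊗ (x ⊕ (-5)) ⊗ (x ⊕ (-3/2)) ⊗ (x ⊕ (-3/2))
Answer: roots = -5 (mult 2), -3/2 (mult 2)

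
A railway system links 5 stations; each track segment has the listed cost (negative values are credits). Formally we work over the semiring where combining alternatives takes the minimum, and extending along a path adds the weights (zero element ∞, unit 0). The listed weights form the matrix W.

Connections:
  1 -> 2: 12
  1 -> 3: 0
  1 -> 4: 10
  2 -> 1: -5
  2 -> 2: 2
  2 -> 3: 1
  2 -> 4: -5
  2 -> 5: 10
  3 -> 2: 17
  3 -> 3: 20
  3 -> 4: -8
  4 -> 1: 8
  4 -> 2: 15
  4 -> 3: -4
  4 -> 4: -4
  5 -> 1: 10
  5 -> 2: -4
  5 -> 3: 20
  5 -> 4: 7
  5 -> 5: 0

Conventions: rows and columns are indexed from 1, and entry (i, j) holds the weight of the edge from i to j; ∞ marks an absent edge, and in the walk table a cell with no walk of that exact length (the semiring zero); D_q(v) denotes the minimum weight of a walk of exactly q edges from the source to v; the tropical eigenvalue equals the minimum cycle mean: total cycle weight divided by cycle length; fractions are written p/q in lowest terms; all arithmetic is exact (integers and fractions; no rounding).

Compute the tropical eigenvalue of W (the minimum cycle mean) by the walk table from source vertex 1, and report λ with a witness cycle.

q=0: [0, ∞, ∞, ∞, ∞]
q=1: [∞, 12, 0, 10, ∞]
q=2: [7, 14, 6, -8, 22]
q=3: [0, 7, -12, -12, 22]
q=4: [-4, 3, -16, -20, 17]
q=5: [-12, -5, -24, -24, 13]
Optimal cycle mean attained by: cycle 3->4->3, total (-8) + (-4), length 2.
Answer: λ = -6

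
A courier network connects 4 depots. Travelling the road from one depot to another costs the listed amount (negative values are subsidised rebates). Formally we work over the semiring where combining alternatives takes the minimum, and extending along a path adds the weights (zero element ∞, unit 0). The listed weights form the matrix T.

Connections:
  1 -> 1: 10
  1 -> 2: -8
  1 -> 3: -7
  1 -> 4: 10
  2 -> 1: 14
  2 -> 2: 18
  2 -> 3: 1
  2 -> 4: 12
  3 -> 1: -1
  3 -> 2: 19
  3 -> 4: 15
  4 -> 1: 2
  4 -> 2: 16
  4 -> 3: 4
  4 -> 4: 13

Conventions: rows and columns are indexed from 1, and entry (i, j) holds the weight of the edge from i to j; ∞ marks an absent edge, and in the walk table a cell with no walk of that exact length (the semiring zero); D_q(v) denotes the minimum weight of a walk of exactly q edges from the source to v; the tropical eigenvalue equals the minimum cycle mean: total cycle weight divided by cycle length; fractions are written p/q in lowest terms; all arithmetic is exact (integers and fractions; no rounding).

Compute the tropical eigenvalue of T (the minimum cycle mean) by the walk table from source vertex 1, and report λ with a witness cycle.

q=0: [0, ∞, ∞, ∞]
q=1: [10, -8, -7, 10]
q=2: [-8, 2, -7, 4]
q=3: [-8, -16, -15, 2]
q=4: [-16, -16, -15, -4]
Optimal cycle mean attained by: cycle 1->3->1, total (-7) + (-1), length 2.
Answer: λ = -4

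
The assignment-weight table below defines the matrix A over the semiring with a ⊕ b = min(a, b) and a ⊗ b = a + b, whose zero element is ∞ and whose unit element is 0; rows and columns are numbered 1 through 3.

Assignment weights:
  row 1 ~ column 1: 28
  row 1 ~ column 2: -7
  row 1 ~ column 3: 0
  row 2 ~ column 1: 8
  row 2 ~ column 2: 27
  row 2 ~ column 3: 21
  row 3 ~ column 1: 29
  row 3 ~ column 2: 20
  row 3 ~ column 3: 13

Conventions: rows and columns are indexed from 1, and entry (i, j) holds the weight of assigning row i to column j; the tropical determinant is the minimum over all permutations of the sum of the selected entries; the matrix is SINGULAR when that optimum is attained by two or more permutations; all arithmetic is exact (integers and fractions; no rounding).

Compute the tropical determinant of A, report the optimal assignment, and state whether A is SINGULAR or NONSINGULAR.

σ = (1, 2, 3): 28 + 27 + 13 = 68
σ = (1, 3, 2): 28 + 21 + 20 = 69
σ = (2, 1, 3): (-7) + 8 + 13 = 14
σ = (2, 3, 1): (-7) + 21 + 29 = 43
σ = (3, 1, 2): 0 + 8 + 20 = 28
σ = (3, 2, 1): 0 + 27 + 29 = 56
Optimal value attained by: σ = (2, 1, 3).
Answer: det⊕(A) = 14; verdict: NONSINGULAR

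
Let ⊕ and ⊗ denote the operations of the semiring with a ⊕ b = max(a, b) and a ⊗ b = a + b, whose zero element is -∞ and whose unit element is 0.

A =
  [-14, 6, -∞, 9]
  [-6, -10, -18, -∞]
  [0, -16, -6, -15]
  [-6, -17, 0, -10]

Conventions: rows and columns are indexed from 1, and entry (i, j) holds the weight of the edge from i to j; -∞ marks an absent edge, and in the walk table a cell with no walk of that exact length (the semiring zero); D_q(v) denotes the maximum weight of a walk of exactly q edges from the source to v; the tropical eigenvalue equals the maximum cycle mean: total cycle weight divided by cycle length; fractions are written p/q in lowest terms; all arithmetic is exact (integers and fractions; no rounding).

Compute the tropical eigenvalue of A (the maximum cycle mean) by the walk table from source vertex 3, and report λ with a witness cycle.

q=0: [-∞, -∞, 0, -∞]
q=1: [0, -16, -6, -15]
q=2: [-6, 6, -12, 9]
q=3: [3, 0, 9, 3]
q=4: [9, 9, 3, 12]
Optimal cycle mean attained by: cycle 1->4->3->1, total 9 + 0 + 0, length 3.
Answer: λ = 3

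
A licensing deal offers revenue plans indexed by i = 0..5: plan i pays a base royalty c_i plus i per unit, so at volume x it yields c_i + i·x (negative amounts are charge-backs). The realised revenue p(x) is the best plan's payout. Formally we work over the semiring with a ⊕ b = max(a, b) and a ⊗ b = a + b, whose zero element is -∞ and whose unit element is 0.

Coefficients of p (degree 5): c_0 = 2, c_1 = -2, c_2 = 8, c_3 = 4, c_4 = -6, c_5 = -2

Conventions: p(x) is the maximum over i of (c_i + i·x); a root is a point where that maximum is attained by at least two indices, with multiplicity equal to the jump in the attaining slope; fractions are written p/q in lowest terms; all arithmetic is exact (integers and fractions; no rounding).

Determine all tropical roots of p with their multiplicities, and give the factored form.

hull edge (i=0, c=2) to (i=2, c=8): slope 3, span 2
hull edge (i=2, c=8) to (i=5, c=-2): slope -10/3, span 3
Factored form: p(x) = -2 ⊗ (x ⊕ (-3)) ⊗ (x ⊕ (-3)) ⊗ (x ⊕ 10/3) ⊗ (x ⊕ 10/3) ⊗ (x ⊕ 10/3)
Answer: roots = -3 (mult 2), 10/3 (mult 3)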